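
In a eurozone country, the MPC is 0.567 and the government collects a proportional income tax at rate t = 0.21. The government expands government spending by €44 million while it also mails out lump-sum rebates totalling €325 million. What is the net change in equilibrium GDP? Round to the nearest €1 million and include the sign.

Expenditure multiplier = 1/(1 − c(1−t)) = 1/(1 − 0.567×0.79) = 1/0.55207 ≈ 1.811.
ΔG contributes k·ΔG = (+€44 million) / 0.55207 ≈ +€79.7 million.
ΔT of −€325 million changes first-round spending by −c·ΔT = +€184.275 million, contributing k·(−c·ΔT) = (+€184.275 million) / 0.55207 ≈ +€333.8 million.
Net ΔY = k(ΔG − c·ΔT) = (+€228.275 million) / 0.55207 ≈ +€413 million.

+€413 million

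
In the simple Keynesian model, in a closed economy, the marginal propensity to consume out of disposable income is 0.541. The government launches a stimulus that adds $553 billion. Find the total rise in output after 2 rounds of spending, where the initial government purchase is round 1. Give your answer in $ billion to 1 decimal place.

$852.2 billion

Round 1 adds ΔG = $553 billion; each later round is MPC = 0.541 times the previous.
After 2 rounds: 553 + 299.173 = ΔG·(1 − c^2)/(1 − c) = 553 × (1 − 0.292681)/0.459 ≈ $852.2 billion.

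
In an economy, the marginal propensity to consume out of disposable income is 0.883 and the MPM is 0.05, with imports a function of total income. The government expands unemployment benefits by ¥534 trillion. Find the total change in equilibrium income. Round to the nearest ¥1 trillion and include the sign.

The transfer change shifts disposable income by +¥534 trillion, so first-round consumption changes by c·ΔTR = 0.883 × (+¥534 trillion) = +¥471.522 trillion.
Expenditure multiplier = 1/(1 − c + m) = 1/(1 − 0.883 + 0.05) = 1/0.167 ≈ 5.988.
The transfer multiplier is c × k ≈ 5.287, so ΔY = k × (c·ΔTR) = (+¥471.522 trillion) / 0.167 ≈ +¥2,823 trillion.

+¥2,823 trillion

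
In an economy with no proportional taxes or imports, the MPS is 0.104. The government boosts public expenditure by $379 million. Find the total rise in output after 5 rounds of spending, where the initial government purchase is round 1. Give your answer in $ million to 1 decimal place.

MPC = 1 − MPS = 1 − 0.104 = 0.896.
Round 1 adds ΔG = $379 million; each later round is MPC = 0.896 times the previous.
After 5 rounds: 379 + 339.584 + 304.267264 + 272.623468544 + 244.270627815424 = ΔG·(1 − c^5)/(1 − c) = 379 × (1 − 0.577484122750976)/0.104 ≈ $1,539.7 million.

$1,539.7 million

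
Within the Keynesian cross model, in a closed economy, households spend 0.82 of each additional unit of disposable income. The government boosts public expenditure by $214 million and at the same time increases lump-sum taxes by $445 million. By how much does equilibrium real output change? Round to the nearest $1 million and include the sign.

−$838 million

Expenditure multiplier = 1/(1 − MPC) = 1/(1 − 0.82) = 1/0.18 ≈ 5.556.
ΔG contributes k·ΔG = (+$214 million) / 0.18 ≈ +$1,188.9 million.
ΔT of +$445 million changes first-round spending by −c·ΔT = −$364.9 million, contributing k·(−c·ΔT) = (−$364.9 million) / 0.18 ≈ −$2,027.2 million.
Net ΔY = k(ΔG − c·ΔT) = (−$150.9 million) / 0.18 ≈ −$838 million.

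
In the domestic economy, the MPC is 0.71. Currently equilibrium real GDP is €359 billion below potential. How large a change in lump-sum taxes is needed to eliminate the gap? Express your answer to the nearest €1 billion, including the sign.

Spending multiplier = 1/(1 − MPC) = 1/(1 − 0.71) = 1/0.29 ≈ 3.448.
Tax multiplier = −c·k = −0.71/0.29 ≈ −2.448. Need ΔY = +€359 billion, so ΔT = ΔY/(−c·k) = −(+€359 billion) × 0.29 / 0.71 ≈ −€147 billion.
The government should cut lump-sum taxes by €147 billion.

−€147 billion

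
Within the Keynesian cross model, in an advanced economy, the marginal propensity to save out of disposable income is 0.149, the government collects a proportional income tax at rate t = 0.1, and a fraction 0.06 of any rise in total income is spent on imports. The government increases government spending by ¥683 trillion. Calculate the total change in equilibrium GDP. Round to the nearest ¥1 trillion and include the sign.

+¥2,322 trillion

MPC = 1 − MPS = 1 − 0.149 = 0.851.
Spending multiplier = 1/(1 − c(1−t) + m) = 1/(1 − 0.851×0.9 + 0.06) = 1/0.2941 ≈ 3.4.
ΔY = k × ΔG = (+¥683 trillion) / 0.2941 ≈ +¥2,322 trillion.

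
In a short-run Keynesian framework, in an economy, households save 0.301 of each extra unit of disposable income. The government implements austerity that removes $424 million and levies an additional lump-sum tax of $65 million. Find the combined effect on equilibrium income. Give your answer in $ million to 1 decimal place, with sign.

MPC = 1 − MPS = 1 − 0.301 = 0.699.
Expenditure multiplier = 1/(1 − MPC) = 1/(1 − 0.699) = 1/0.301 ≈ 3.322.
ΔG contributes k·ΔG = (−$424 million) / 0.301 ≈ −$1,408.6 million.
ΔT of +$65 million changes first-round spending by −c·ΔT = −$45.435 million, contributing k·(−c·ΔT) = (−$45.435 million) / 0.301 ≈ −$150.9 million.
Net ΔY = k(ΔG − c·ΔT) = (−$469.435 million) / 0.301 ≈ −$1,559.6 million.

−$1,559.6 million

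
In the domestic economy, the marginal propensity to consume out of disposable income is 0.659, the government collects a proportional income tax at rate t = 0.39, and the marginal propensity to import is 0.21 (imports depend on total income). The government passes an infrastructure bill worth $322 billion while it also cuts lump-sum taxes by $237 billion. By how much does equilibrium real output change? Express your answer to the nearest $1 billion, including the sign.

+$592 billion

Expenditure multiplier = 1/(1 − c(1−t) + m) = 1/(1 − 0.659×0.61 + 0.21) = 1/0.80801 ≈ 1.238.
ΔG contributes k·ΔG = (+$322 billion) / 0.80801 ≈ +$398.5 billion.
ΔT of −$237 billion changes first-round spending by −c·ΔT = +$156.183 billion, contributing k·(−c·ΔT) = (+$156.183 billion) / 0.80801 ≈ +$193.3 billion.
Net ΔY = k(ΔG − c·ΔT) = (+$478.183 billion) / 0.80801 ≈ +$592 billion.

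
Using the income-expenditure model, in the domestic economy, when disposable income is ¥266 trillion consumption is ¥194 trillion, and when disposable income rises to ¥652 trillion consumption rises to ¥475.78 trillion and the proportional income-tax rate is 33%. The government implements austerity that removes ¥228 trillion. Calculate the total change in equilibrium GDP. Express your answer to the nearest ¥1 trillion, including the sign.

−¥446 trillion

MPC = ΔC/ΔYd = (475.78 − 194)/(652 − 266) = 281.78/386 = 0.73.
Government-spending multiplier = 1/(1 − c(1−t)) = 1/(1 − 0.73×0.67) = 1/0.5109 ≈ 1.957.
ΔY = k × ΔG = (−¥228 trillion) / 0.5109 ≈ −¥446 trillion.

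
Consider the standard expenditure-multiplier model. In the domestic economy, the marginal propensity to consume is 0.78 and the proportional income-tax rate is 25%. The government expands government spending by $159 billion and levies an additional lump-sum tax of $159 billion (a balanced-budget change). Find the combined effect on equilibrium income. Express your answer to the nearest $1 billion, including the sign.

+$84 billion

Expenditure multiplier = 1/(1 − c(1−t)) = 1/(1 − 0.78×0.75) = 1/0.415 ≈ 2.41.
ΔG contributes k·ΔG = (+$159 billion) / 0.415 ≈ +$383.1 billion.
ΔT of +$159 billion changes first-round spending by −c·ΔT = −$124.02 billion, contributing k·(−c·ΔT) = (−$124.02 billion) / 0.415 ≈ −$298.8 billion.
Net ΔY = k(ΔG − c·ΔT) = (+$34.98 billion) / 0.415 ≈ +$84 billion.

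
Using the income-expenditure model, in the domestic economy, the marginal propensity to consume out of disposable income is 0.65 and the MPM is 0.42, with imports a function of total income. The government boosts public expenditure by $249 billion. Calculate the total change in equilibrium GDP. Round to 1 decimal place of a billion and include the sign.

Spending multiplier = 1/(1 − c + m) = 1/(1 − 0.65 + 0.42) = 1/0.77 ≈ 1.299.
ΔY = k × ΔG = (+$249 billion) / 0.77 ≈ +$323.4 billion.

+$323.4 billion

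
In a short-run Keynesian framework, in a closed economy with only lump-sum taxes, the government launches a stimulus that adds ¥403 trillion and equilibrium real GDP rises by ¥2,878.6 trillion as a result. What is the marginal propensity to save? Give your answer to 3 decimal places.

Implied spending multiplier k = ΔY/ΔG = 2,878.6/403 ≈ 7.1429.
Since k = 1/(1 − MPC), MPC = 1 − 1/k = 1 − ΔG/ΔY = 1 − 403/2,878.6 ≈ 0.860.
MPS = 1 − MPC = 0.140.

0.140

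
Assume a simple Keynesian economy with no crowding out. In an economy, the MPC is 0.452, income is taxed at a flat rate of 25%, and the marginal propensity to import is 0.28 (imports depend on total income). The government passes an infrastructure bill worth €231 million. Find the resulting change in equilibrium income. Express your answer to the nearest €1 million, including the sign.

Spending multiplier = 1/(1 − c(1−t) + m) = 1/(1 − 0.452×0.75 + 0.28) = 1/0.941 ≈ 1.063.
ΔY = k × ΔG = (+€231 million) / 0.941 ≈ +€245 million.

+€245 million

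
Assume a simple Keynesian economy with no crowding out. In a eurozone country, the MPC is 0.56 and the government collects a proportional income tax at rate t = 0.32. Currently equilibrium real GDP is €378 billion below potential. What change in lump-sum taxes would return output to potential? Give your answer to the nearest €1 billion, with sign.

−€418 billion

Spending multiplier = 1/(1 − c(1−t)) = 1/(1 − 0.56×0.68) = 1/0.6192 ≈ 1.615.
Tax multiplier = −c·k = −0.56/0.6192 ≈ −0.904. Need ΔY = +€378 billion, so ΔT = ΔY/(−c·k) = −(+€378 billion) × 0.6192 / 0.56 ≈ −€418 billion.
The government should cut lump-sum taxes by €418 billion.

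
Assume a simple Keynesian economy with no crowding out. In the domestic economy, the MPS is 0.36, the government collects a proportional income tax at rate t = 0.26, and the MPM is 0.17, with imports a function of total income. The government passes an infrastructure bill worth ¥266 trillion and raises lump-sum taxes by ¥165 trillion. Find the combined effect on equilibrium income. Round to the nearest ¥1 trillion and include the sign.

+¥230 trillion

MPC = 1 − MPS = 1 − 0.36 = 0.64.
Expenditure multiplier = 1/(1 − c(1−t) + m) = 1/(1 − 0.64×0.74 + 0.17) = 1/0.6964 ≈ 1.436.
ΔG contributes k·ΔG = (+¥266 trillion) / 0.6964 ≈ +¥382 trillion.
ΔT of +¥165 trillion changes first-round spending by −c·ΔT = −¥105.6 trillion, contributing k·(−c·ΔT) = (−¥105.6 trillion) / 0.6964 ≈ −¥151.6 trillion.
Net ΔY = k(ΔG − c·ΔT) = (+¥160.4 trillion) / 0.6964 ≈ +¥230 trillion.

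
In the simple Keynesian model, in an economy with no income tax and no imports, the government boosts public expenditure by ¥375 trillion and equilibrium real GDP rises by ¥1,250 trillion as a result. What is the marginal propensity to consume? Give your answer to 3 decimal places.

Implied spending multiplier k = ΔY/ΔG = 1,250/375 ≈ 3.3333.
Since k = 1/(1 − MPC), MPC = 1 − 1/k = 1 − ΔG/ΔY = 1 − 375/1,250 = 0.700.

0.700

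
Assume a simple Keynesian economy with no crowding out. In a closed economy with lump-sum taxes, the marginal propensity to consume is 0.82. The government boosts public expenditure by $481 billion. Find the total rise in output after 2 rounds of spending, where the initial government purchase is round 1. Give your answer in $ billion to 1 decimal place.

Round 1 adds ΔG = $481 billion; each later round is MPC = 0.82 times the previous.
After 2 rounds: 481 + 394.42 = ΔG·(1 − c^2)/(1 − c) = 481 × (1 − 0.6724)/0.18 ≈ $875.4 billion.

$875.4 billion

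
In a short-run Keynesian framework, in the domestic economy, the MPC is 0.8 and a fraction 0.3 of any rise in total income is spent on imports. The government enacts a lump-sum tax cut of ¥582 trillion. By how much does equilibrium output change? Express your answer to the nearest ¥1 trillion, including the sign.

+¥931 trillion

A lump-sum tax change of −¥582 trillion shifts disposable income by +¥582 trillion; first-round consumption changes by −c × ΔT = −0.8 × (−¥582 trillion) = +¥465.6 trillion.
Expenditure multiplier = 1/(1 − c + m) = 1/(1 − 0.8 + 0.3) = 1/0.5 = 2.
The tax multiplier is −c × k = −1.6, so ΔY = k × (−c·ΔT) = (+¥465.6 trillion) / 0.5 ≈ +¥931 trillion.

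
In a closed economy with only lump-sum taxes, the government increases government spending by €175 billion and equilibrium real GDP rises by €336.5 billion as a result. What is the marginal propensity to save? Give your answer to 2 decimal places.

0.52

Implied spending multiplier k = ΔY/ΔG = 336.5/175 ≈ 1.9229.
Since k = 1/(1 − MPC), MPC = 1 − 1/k = 1 − ΔG/ΔY = 1 − 175/336.5 ≈ 0.48.
MPS = 1 − MPC = 0.52.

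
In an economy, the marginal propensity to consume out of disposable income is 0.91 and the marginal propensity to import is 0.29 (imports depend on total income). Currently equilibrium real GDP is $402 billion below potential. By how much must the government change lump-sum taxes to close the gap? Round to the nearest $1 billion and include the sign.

−$168 billion

Spending multiplier = 1/(1 − c + m) = 1/(1 − 0.91 + 0.29) = 1/0.38 ≈ 2.632.
Tax multiplier = −c·k = −0.91/0.38 ≈ −2.395. Need ΔY = +$402 billion, so ΔT = ΔY/(−c·k) = −(+$402 billion) × 0.38 / 0.91 ≈ −$168 billion.
The government should cut lump-sum taxes by $168 billion.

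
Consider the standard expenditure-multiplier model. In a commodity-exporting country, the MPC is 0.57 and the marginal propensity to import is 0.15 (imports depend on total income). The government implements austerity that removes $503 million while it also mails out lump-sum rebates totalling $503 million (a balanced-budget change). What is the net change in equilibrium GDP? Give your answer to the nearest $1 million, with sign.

Expenditure multiplier = 1/(1 − c + m) = 1/(1 − 0.57 + 0.15) = 1/0.58 ≈ 1.724.
ΔG contributes k·ΔG = (−$503 million) / 0.58 ≈ −$867.2 million.
ΔT of −$503 million changes first-round spending by −c·ΔT = +$286.71 million, contributing k·(−c·ΔT) = (+$286.71 million) / 0.58 ≈ +$494.3 million.
Net ΔY = k(ΔG − c·ΔT) = (−$216.29 million) / 0.58 ≈ −$373 million.

−$373 million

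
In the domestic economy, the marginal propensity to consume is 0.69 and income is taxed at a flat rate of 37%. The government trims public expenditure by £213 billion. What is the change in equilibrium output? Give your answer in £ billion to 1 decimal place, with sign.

−£376.8 billion

Expenditure multiplier = 1/(1 − c(1−t)) = 1/(1 − 0.69×0.63) = 1/0.5653 ≈ 1.769.
ΔY = k × ΔG = (−£213 billion) / 0.5653 ≈ −£376.8 billion.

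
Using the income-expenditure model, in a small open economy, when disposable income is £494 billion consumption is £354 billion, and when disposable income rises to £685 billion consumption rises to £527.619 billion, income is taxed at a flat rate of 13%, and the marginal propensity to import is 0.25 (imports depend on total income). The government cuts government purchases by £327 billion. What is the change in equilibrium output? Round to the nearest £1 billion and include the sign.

−£712 billion

MPC = ΔC/ΔYd = (527.619 − 354)/(685 − 494) = 173.619/191 = 0.909.
Government-spending multiplier = 1/(1 − c(1−t) + m) = 1/(1 − 0.909×0.87 + 0.25) = 1/0.45917 ≈ 2.178.
ΔY = k × ΔG = (−£327 billion) / 0.45917 ≈ −£712 billion.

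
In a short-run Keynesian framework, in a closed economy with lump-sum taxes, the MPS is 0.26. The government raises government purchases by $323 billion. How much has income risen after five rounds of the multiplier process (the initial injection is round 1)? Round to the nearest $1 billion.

$967 billion

MPC = 1 − MPS = 1 − 0.26 = 0.74.
Round 1 adds ΔG = $323 billion; each later round is MPC = 0.74 times the previous.
After 5 rounds: 323 + 239.02 + 176.8748 + 130.887352 + 96.85664048 = ΔG·(1 − c^5)/(1 − c) = 323 × (1 − 0.2219006624)/0.26 ≈ $967 billion.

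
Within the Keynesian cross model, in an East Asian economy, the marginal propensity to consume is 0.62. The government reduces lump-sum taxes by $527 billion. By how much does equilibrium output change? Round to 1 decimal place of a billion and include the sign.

+$859.8 billion

A lump-sum tax change of −$527 billion shifts disposable income by +$527 billion; first-round consumption changes by −c × ΔT = −0.62 × (−$527 billion) = +$326.74 billion.
Expenditure multiplier = 1/(1 − MPC) = 1/(1 − 0.62) = 1/0.38 ≈ 2.632.
The tax multiplier is −c × k ≈ −1.632, so ΔY = k × (−c·ΔT) = (+$326.74 billion) / 0.38 ≈ +$859.8 billion.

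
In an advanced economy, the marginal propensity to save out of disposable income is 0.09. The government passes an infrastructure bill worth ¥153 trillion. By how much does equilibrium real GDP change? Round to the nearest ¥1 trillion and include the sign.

+¥1,700 trillion

MPC = 1 − MPS = 1 − 0.09 = 0.91.
Expenditure multiplier = 1/(1 − MPC) = 1/(1 − 0.91) = 1/0.09 ≈ 11.111.
ΔY = k × ΔG = (+¥153 trillion) / 0.09 = +¥1,700 trillion.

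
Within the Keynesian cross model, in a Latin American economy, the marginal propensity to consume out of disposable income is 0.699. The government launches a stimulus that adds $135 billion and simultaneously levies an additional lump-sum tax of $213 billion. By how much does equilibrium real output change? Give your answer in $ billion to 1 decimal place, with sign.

−$46.1 billion

Expenditure multiplier = 1/(1 − MPC) = 1/(1 − 0.699) = 1/0.301 ≈ 3.322.
ΔG contributes k·ΔG = (+$135 billion) / 0.301 ≈ +$448.5 billion.
ΔT of +$213 billion changes first-round spending by −c·ΔT = −$148.887 billion, contributing k·(−c·ΔT) = (−$148.887 billion) / 0.301 ≈ −$494.6 billion.
Net ΔY = k(ΔG − c·ΔT) = (−$13.887 billion) / 0.301 ≈ −$46.1 billion.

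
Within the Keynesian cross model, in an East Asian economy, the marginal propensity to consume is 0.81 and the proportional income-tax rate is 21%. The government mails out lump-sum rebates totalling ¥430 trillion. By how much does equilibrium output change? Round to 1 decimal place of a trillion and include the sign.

A lump-sum tax change of −¥430 trillion shifts disposable income by +¥430 trillion; first-round consumption changes by −c × ΔT = −0.81 × (−¥430 trillion) = +¥348.3 trillion.
Expenditure multiplier = 1/(1 − c(1−t)) = 1/(1 − 0.81×0.79) = 1/0.3601 ≈ 2.777.
The tax multiplier is −c × k ≈ −2.249, so ΔY = k × (−c·ΔT) = (+¥348.3 trillion) / 0.3601 ≈ +¥967.2 trillion.

+¥967.2 trillion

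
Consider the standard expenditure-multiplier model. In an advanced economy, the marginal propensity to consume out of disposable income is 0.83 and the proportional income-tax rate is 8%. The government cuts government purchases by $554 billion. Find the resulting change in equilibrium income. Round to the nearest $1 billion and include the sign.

Spending multiplier = 1/(1 − c(1−t)) = 1/(1 − 0.83×0.92) = 1/0.2364 ≈ 4.23.
ΔY = k × ΔG = (−$554 billion) / 0.2364 ≈ −$2,343 billion.

−$2,343 billion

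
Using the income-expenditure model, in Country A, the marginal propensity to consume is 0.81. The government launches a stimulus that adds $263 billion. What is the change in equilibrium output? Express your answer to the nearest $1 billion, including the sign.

Expenditure multiplier = 1/(1 − MPC) = 1/(1 − 0.81) = 1/0.19 ≈ 5.263.
ΔY = k × ΔG = (+$263 billion) / 0.19 ≈ +$1,384 billion.

+$1,384 billion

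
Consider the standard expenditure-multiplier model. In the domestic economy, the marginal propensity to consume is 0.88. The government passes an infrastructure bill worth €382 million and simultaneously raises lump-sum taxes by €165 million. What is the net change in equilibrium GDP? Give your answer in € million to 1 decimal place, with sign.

Expenditure multiplier = 1/(1 − MPC) = 1/(1 − 0.88) = 1/0.12 ≈ 8.333.
ΔG contributes k·ΔG = (+€382 million) / 0.12 ≈ +€3,183.3 million.
ΔT of +€165 million changes first-round spending by −c·ΔT = −€145.2 million, contributing k·(−c·ΔT) = (−€145.2 million) / 0.12 = −€1,210 million.
Net ΔY = k(ΔG − c·ΔT) = (+€236.8 million) / 0.12 ≈ +€1,973.3 million.

+€1,973.3 million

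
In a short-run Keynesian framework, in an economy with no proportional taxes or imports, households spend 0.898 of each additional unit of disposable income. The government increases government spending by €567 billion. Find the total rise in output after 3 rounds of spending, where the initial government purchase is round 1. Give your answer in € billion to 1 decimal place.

€1,533.4 billion

Round 1 adds ΔG = €567 billion; each later round is MPC = 0.898 times the previous.
After 3 rounds: 567 + 509.166 + 457.231068 = ΔG·(1 − c^3)/(1 − c) = 567 × (1 − 0.724150792)/0.102 ≈ €1,533.4 billion.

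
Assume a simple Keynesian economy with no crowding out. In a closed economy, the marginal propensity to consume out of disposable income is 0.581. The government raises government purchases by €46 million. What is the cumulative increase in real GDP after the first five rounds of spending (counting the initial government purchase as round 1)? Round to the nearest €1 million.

Round 1 adds ΔG = €46 million; each later round is MPC = 0.581 times the previous.
After 5 rounds: 46 + 26.726 + 15.527806 + 9.021655286 + 5.241581721166 = ΔG·(1 − c^5)/(1 − c) = 46 × (1 − 0.066203456086901)/0.419 ≈ €103 million.

€103 million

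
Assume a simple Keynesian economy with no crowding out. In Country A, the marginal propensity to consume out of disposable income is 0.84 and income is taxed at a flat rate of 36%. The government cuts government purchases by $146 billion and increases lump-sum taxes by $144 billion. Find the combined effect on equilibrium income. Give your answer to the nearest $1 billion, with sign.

Expenditure multiplier = 1/(1 − c(1−t)) = 1/(1 − 0.84×0.64) = 1/0.4624 ≈ 2.163.
ΔG contributes k·ΔG = (−$146 billion) / 0.4624 ≈ −$315.7 billion.
ΔT of +$144 billion changes first-round spending by −c·ΔT = −$120.96 billion, contributing k·(−c·ΔT) = (−$120.96 billion) / 0.4624 ≈ −$261.6 billion.
Net ΔY = k(ΔG − c·ΔT) = (−$266.96 billion) / 0.4624 ≈ −$577 billion.

−$577 billion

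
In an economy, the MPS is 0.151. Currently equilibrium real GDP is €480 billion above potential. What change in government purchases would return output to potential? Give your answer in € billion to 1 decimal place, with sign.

−€72.5 billion

MPC = 1 − MPS = 1 − 0.151 = 0.849.
Spending multiplier = 1/(1 − MPC) = 1/(1 − 0.849) = 1/0.151 ≈ 6.623.
Need ΔY = −€480 billion, so ΔG = ΔY/k = (−€480 billion) × 0.151 ≈ −€72.5 billion.
The government should cut government purchases by €72.5 billion.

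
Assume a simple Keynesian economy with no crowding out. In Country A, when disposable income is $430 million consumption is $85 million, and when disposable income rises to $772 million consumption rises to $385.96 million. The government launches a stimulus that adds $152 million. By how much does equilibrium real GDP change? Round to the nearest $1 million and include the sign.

MPC = ΔC/ΔYd = (385.96 − 85)/(772 − 430) = 300.96/342 = 0.88.
Spending multiplier = 1/(1 − MPC) = 1/(1 − 0.88) = 1/0.12 ≈ 8.333.
ΔY = k × ΔG = (+$152 million) / 0.12 ≈ +$1,267 million.

+$1,267 million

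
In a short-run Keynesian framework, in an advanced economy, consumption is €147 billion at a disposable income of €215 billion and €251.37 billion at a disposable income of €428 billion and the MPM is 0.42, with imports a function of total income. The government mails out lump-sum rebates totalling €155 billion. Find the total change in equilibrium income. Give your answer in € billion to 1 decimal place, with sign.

MPC = ΔC/ΔYd = (251.37 − 147)/(428 − 215) = 104.37/213 = 0.49.
A lump-sum tax change of −€155 billion shifts disposable income by +€155 billion; first-round consumption changes by −c × ΔT = −0.49 × (−€155 billion) = +€75.95 billion.
Expenditure multiplier = 1/(1 − c + m) = 1/(1 − 0.49 + 0.42) = 1/0.93 ≈ 1.075.
The tax multiplier is −c × k ≈ −0.527, so ΔY = k × (−c·ΔT) = (+€75.95 billion) / 0.93 ≈ +€81.7 billion.

+€81.7 billion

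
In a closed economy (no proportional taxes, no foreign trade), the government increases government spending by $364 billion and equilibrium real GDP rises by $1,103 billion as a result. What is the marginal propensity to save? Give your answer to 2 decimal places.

0.33

Implied spending multiplier k = ΔY/ΔG = 1,103/364 ≈ 3.0302.
Since k = 1/(1 − MPC), MPC = 1 − 1/k = 1 − ΔG/ΔY = 1 − 364/1,103 ≈ 0.67.
MPS = 1 − MPC = 0.33.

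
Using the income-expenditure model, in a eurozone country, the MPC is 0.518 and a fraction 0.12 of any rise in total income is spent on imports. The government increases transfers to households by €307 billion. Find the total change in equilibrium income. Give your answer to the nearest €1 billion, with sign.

The transfer change shifts disposable income by +€307 billion, so first-round consumption changes by c·ΔTR = 0.518 × (+€307 billion) = +€159.026 billion.
Expenditure multiplier = 1/(1 − c + m) = 1/(1 − 0.518 + 0.12) = 1/0.602 ≈ 1.661.
The transfer multiplier is c × k ≈ 0.86, so ΔY = k × (c·ΔTR) = (+€159.026 billion) / 0.602 ≈ +€264 billion.

+€264 billion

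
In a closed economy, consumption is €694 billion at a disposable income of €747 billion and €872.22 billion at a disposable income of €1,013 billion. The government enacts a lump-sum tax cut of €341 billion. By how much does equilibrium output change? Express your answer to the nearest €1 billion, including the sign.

+€692 billion

MPC = ΔC/ΔYd = (872.22 − 694)/(1,013 − 747) = 178.22/266 = 0.67.
A lump-sum tax change of −€341 billion shifts disposable income by +€341 billion; first-round consumption changes by −c × ΔT = −0.67 × (−€341 billion) = +€228.47 billion.
Expenditure multiplier = 1/(1 − MPC) = 1/(1 − 0.67) = 1/0.33 ≈ 3.03.
The tax multiplier is −c × k ≈ −2.03, so ΔY = k × (−c·ΔT) = (+€228.47 billion) / 0.33 ≈ +€692 billion.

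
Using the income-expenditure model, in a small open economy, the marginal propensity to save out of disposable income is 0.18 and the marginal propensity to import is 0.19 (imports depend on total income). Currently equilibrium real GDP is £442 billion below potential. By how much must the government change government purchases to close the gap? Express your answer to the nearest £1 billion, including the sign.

+£164 billion

MPC = 1 − MPS = 1 − 0.18 = 0.82.
Spending multiplier = 1/(1 − c + m) = 1/(1 − 0.82 + 0.19) = 1/0.37 ≈ 2.703.
Need ΔY = +£442 billion, so ΔG = ΔY/k = (+£442 billion) × 0.37 ≈ +£164 billion.
The government should increase government purchases by £164 billion.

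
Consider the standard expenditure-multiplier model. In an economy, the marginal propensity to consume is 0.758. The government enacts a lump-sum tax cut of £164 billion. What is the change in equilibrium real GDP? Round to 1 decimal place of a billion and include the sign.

+£513.7 billion

A lump-sum tax change of −£164 billion shifts disposable income by +£164 billion; first-round consumption changes by −c × ΔT = −0.758 × (−£164 billion) = +£124.312 billion.
Expenditure multiplier = 1/(1 − MPC) = 1/(1 − 0.758) = 1/0.242 ≈ 4.132.
The tax multiplier is −c × k ≈ −3.132, so ΔY = k × (−c·ΔT) = (+£124.312 billion) / 0.242 ≈ +£513.7 billion.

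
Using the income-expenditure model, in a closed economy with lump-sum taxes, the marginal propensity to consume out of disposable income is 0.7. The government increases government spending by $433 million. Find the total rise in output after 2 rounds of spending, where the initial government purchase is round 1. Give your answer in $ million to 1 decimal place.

Round 1 adds ΔG = $433 million; each later round is MPC = 0.7 times the previous.
After 2 rounds: 433 + 303.1 = ΔG·(1 − c^2)/(1 − c) = 433 × (1 − 0.49)/0.3 = $736.1 million.

$736.1 million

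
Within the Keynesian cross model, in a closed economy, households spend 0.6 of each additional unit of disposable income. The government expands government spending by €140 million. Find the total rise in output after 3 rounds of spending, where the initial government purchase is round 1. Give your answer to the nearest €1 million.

€274 million

Round 1 adds ΔG = €140 million; each later round is MPC = 0.6 times the previous.
After 3 rounds: 140 + 84 + 50.4 = ΔG·(1 − c^3)/(1 − c) = 140 × (1 − 0.216)/0.4 ≈ €274 million.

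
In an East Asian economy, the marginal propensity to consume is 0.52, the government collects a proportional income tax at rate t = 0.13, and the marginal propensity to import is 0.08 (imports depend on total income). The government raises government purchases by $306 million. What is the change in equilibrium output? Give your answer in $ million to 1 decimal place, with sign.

+$487.6 million

Expenditure multiplier = 1/(1 − c(1−t) + m) = 1/(1 − 0.52×0.87 + 0.08) = 1/0.6276 ≈ 1.593.
ΔY = k × ΔG = (+$306 million) / 0.6276 ≈ +$487.6 million.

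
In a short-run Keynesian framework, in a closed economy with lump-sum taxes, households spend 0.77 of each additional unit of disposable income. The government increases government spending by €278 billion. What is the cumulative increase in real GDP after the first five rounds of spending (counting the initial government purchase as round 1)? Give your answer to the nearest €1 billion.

€882 billion

Round 1 adds ΔG = €278 billion; each later round is MPC = 0.77 times the previous.
After 5 rounds: 278 + 214.06 + 164.8262 + 126.916174 + 97.72545398 = ΔG·(1 − c^5)/(1 − c) = 278 × (1 − 0.2706784157)/0.23 ≈ €882 billion.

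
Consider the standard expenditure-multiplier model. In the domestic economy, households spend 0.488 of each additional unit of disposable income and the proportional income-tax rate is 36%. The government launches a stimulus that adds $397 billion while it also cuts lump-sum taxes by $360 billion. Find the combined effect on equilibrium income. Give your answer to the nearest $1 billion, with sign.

+$833 billion

Expenditure multiplier = 1/(1 − c(1−t)) = 1/(1 − 0.488×0.64) = 1/0.68768 ≈ 1.454.
ΔG contributes k·ΔG = (+$397 billion) / 0.68768 ≈ +$577.3 billion.
ΔT of −$360 billion changes first-round spending by −c·ΔT = +$175.68 billion, contributing k·(−c·ΔT) = (+$175.68 billion) / 0.68768 ≈ +$255.5 billion.
Net ΔY = k(ΔG − c·ΔT) = (+$572.68 billion) / 0.68768 ≈ +$833 billion.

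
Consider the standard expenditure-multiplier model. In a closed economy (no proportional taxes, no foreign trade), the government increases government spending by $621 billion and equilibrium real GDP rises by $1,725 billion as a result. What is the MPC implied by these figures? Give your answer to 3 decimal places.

Implied spending multiplier k = ΔY/ΔG = 1,725/621 ≈ 2.7778.
Since k = 1/(1 − MPC), MPC = 1 − 1/k = 1 − ΔG/ΔY = 1 − 621/1,725 = 0.640.

0.640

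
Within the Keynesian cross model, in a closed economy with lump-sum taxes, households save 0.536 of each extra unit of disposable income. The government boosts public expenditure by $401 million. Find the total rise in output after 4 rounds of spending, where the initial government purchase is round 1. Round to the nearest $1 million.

MPC = 1 − MPS = 1 − 0.536 = 0.464.
Round 1 adds ΔG = $401 million; each later round is MPC = 0.464 times the previous.
After 4 rounds: 401 + 186.064 + 86.333696 + 40.058834944 = ΔG·(1 − c^4)/(1 − c) = 401 × (1 − 0.046352367616)/0.536 ≈ $713 million.

$713 million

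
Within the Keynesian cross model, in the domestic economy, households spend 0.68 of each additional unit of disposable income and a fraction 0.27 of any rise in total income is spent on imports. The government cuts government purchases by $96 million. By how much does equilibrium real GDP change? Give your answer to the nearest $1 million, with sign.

Expenditure multiplier = 1/(1 − c + m) = 1/(1 − 0.68 + 0.27) = 1/0.59 ≈ 1.695.
ΔY = k × ΔG = (−$96 million) / 0.59 ≈ −$163 million.

−$163 million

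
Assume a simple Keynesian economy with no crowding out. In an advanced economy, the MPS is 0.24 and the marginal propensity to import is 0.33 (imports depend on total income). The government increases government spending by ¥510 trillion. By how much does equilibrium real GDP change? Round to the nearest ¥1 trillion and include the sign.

+¥895 trillion

MPC = 1 − MPS = 1 − 0.24 = 0.76.
Spending multiplier = 1/(1 − c + m) = 1/(1 − 0.76 + 0.33) = 1/0.57 ≈ 1.754.
ΔY = k × ΔG = (+¥510 trillion) / 0.57 ≈ +¥895 trillion.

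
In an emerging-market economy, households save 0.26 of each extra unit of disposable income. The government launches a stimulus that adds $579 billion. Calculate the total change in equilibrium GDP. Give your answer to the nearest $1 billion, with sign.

+$2,227 billion

MPC = 1 − MPS = 1 − 0.26 = 0.74.
Government-spending multiplier = 1/(1 − MPC) = 1/(1 − 0.74) = 1/0.26 ≈ 3.846.
ΔY = k × ΔG = (+$579 billion) / 0.26 ≈ +$2,227 billion.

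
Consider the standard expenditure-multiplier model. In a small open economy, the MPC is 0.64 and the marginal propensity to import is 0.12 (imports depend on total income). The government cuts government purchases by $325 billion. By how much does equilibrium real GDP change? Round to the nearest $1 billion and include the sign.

−$677 billion

Spending multiplier = 1/(1 − c + m) = 1/(1 − 0.64 + 0.12) = 1/0.48 ≈ 2.083.
ΔY = k × ΔG = (−$325 billion) / 0.48 ≈ −$677 billion.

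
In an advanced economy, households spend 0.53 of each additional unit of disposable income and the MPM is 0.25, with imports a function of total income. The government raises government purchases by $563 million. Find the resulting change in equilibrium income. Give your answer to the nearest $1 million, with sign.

+$782 million

Spending multiplier = 1/(1 − c + m) = 1/(1 − 0.53 + 0.25) = 1/0.72 ≈ 1.389.
ΔY = k × ΔG = (+$563 million) / 0.72 ≈ +$782 million.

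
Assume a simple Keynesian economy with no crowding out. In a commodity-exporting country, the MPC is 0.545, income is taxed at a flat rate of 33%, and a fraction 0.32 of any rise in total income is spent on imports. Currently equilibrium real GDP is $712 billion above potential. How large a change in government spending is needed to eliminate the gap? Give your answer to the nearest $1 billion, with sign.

Spending multiplier = 1/(1 − c(1−t) + m) = 1/(1 − 0.545×0.67 + 0.32) = 1/0.95485 ≈ 1.047.
Need ΔY = −$712 billion, so ΔG = ΔY/k = (−$712 billion) × 0.95485 ≈ −$680 billion.
The government should cut government spending by $680 billion.

−$680 billion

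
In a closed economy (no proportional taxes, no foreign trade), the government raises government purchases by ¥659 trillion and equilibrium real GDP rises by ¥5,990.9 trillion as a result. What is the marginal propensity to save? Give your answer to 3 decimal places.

Implied spending multiplier k = ΔY/ΔG = 5,990.9/659 ≈ 9.0909.
Since k = 1/(1 − MPC), MPC = 1 − 1/k = 1 − ΔG/ΔY = 1 − 659/5,990.9 ≈ 0.890.
MPS = 1 − MPC = 0.110.

0.110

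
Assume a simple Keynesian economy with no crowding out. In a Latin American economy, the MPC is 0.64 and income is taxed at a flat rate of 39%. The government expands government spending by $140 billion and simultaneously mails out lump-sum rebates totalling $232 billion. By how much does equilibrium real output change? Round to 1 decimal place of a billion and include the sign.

+$473.2 billion

Expenditure multiplier = 1/(1 − c(1−t)) = 1/(1 − 0.64×0.61) = 1/0.6096 ≈ 1.64.
ΔG contributes k·ΔG = (+$140 billion) / 0.6096 ≈ +$229.7 billion.
ΔT of −$232 billion changes first-round spending by −c·ΔT = +$148.48 billion, contributing k·(−c·ΔT) = (+$148.48 billion) / 0.6096 ≈ +$243.6 billion.
Net ΔY = k(ΔG − c·ΔT) = (+$288.48 billion) / 0.6096 ≈ +$473.2 billion.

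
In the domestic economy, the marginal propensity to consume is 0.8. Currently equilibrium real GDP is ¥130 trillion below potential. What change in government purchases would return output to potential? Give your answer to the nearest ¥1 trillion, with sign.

Spending multiplier = 1/(1 − MPC) = 1/(1 − 0.8) = 1/0.2 = 5.
Need ΔY = +¥130 trillion, so ΔG = ΔY/k = (+¥130 trillion) × 0.2 = +¥26 trillion.
The government should increase government purchases by ¥26 trillion.

+¥26 trillion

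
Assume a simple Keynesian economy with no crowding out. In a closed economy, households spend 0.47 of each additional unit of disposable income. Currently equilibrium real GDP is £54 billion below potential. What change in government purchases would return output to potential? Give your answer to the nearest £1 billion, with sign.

+£29 billion

Spending multiplier = 1/(1 − MPC) = 1/(1 − 0.47) = 1/0.53 ≈ 1.887.
Need ΔY = +£54 billion, so ΔG = ΔY/k = (+£54 billion) × 0.53 ≈ +£29 billion.
The government should increase government purchases by £29 billion.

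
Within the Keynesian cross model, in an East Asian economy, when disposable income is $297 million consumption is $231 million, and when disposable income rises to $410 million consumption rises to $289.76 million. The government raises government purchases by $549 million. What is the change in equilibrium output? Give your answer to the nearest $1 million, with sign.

MPC = ΔC/ΔYd = (289.76 − 231)/(410 − 297) = 58.76/113 = 0.52.
Expenditure multiplier = 1/(1 − MPC) = 1/(1 − 0.52) = 1/0.48 ≈ 2.083.
ΔY = k × ΔG = (+$549 million) / 0.48 ≈ +$1,144 million.

+$1,144 million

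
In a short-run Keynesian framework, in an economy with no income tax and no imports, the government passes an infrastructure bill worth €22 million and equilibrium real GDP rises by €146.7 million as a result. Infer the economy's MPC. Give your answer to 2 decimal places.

0.85

Implied spending multiplier k = ΔY/ΔG = 146.7/22 ≈ 6.6682.
Since k = 1/(1 − MPC), MPC = 1 − 1/k = 1 − ΔG/ΔY = 1 − 22/146.7 ≈ 0.85.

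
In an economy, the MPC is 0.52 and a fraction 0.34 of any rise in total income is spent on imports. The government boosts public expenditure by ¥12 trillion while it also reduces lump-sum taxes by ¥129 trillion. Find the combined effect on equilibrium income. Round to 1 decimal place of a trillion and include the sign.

Expenditure multiplier = 1/(1 − c + m) = 1/(1 − 0.52 + 0.34) = 1/0.82 ≈ 1.22.
ΔG contributes k·ΔG = (+¥12 trillion) / 0.82 ≈ +¥14.6 trillion.
ΔT of −¥129 trillion changes first-round spending by −c·ΔT = +¥67.08 trillion, contributing k·(−c·ΔT) = (+¥67.08 trillion) / 0.82 ≈ +¥81.8 trillion.
Net ΔY = k(ΔG − c·ΔT) = (+¥79.08 trillion) / 0.82 ≈ +¥96.4 trillion.

+¥96.4 trillion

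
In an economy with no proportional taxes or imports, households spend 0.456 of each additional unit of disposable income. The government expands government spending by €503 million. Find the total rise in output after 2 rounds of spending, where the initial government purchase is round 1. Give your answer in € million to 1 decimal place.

€732.4 million

Round 1 adds ΔG = €503 million; each later round is MPC = 0.456 times the previous.
After 2 rounds: 503 + 229.368 = ΔG·(1 − c^2)/(1 − c) = 503 × (1 − 0.207936)/0.544 ≈ €732.4 million.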